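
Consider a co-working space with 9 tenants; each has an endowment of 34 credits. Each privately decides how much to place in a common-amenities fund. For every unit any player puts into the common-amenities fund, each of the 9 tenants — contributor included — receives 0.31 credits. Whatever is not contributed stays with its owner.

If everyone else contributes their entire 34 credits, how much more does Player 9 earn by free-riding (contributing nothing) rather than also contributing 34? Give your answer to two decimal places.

Switching from a contribution of 34 to 0 lets Player 9 keep an extra 34 credits, but lowers the common-amenities fund by 34, which costs Player 9 their own share of that drop: 0.31 × 34 = 10.54.
Net gain = 34 − 10.54 = 23.46. The private return per contributed unit (0.31) is below 1, so free-riding is indeed the best response regardless of what the others do.

23.46 credits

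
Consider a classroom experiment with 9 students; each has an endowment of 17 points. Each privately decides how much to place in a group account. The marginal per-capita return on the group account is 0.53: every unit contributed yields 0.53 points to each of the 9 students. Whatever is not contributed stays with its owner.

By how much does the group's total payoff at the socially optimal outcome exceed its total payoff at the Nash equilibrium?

The private return per contributed unit is 0.53 < 1, so contributing 0 is dominant for every player. At the Nash equilibrium everyone keeps their 17, and the group total is 9 × 17 = 153.
Each contributed unit returns 4.770 to the group as a whole (0.53 to each of 9 players), which exceeds 1, so the social optimum is full contribution: group total = 4.770 × 153 = 729.81.
Efficiency loss = 729.81 − 153 = 576.81.

576.81 points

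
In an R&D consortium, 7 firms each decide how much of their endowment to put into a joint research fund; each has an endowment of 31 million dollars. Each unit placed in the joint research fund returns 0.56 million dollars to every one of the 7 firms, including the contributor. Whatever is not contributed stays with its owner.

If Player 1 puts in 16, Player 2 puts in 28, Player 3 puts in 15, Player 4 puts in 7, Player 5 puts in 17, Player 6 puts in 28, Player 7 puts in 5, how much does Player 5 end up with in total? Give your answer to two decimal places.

Total contributed: 16 + 28 + 15 + 7 + 17 + 28 + 5 = 116.
Each receives 0.56 × 116 = 64.96 from the joint research fund.
Player 5 keeps 31 − 17 = 14, so Player 5's payoff is 14 + 64.96 = 78.96.

78.96 million dollars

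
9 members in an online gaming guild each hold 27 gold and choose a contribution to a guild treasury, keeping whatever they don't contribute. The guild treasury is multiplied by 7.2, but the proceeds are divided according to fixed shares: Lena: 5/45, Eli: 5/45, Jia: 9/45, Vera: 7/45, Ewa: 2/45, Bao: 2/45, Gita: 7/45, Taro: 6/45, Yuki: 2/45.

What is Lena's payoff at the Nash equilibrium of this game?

A player with share s gets back 7.2·s per unit contributed, so full contribution is dominant for anyone with s > 1/7.2 = 0.1389 and zero contribution is dominant for anyone below.
Jia, Vera and Gita clear that bar, contributing 27 each; the remaining 6 contribute 0. Total contributed: 81.
Lena keeps 27 and receives 7.2 × 81 × 5/45 = 64.80 from the guild treasury, for a payoff of 91.80.

91.80 gold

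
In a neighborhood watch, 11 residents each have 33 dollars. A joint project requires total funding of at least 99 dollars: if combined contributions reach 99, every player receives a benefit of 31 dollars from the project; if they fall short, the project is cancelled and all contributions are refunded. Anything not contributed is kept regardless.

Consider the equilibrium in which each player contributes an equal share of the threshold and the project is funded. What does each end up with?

Equal share of the threshold: 99/11 = 9.
At this profile no one gains by cutting their contribution: any cut drops the total below 99, the project is cancelled, contributions are refunded, and the deviator ends with 33, which is less than 33 − 9 + 31 = 55. Contributing more than 9 just wastes the excess. So contributing exactly 9 is a best response.
Each player's payoff: 33 − 9 + 31 = 55.

55 dollars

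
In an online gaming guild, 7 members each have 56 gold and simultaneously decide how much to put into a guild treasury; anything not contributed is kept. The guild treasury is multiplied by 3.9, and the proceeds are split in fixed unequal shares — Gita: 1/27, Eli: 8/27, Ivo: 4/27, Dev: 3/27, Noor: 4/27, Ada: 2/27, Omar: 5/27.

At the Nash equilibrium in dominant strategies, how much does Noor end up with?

88.36 gold

A player with share s gets back 3.9·s per unit contributed, so full contribution is dominant for anyone with s > 1/3.9 = 0.2564 and zero contribution is dominant for anyone below.
Only Eli (8/27) clears that bar, contributing 56; the remaining 6 contribute 0. Total contributed: 56.
Noor keeps 56 and receives 3.9 × 56 × 4/27 = 32.36 from the guild treasury, for a payoff of 88.36.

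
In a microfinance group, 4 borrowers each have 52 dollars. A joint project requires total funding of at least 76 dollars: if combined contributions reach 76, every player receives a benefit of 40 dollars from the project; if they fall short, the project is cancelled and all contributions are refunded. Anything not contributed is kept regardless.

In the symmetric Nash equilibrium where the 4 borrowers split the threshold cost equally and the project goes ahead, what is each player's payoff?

Equal share of the threshold: 76/4 = 19.
At this profile no one gains by cutting their contribution: any cut drops the total below 76, the project is cancelled, contributions are refunded, and the deviator ends with 52, which is less than 52 − 19 + 40 = 73. Contributing more than 19 just wastes the excess. So contributing exactly 19 is a best response.
Each player's payoff: 52 − 19 + 40 = 73.

73 dollars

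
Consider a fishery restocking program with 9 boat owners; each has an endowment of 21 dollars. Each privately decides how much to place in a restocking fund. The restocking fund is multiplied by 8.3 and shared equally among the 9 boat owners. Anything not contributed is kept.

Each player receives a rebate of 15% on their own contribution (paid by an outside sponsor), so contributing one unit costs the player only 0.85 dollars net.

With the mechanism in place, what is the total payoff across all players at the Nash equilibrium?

1597.05 dollars

Under the mechanism each unit contributed yields (8.3/9) / 0.85 = 1.0850 back to its contributor per unit of net cost, which exceeds 1, making full contribution the dominant choice for everyone.
At the Nash equilibrium everyone contributes 21. Group total payoff = 9 × (21 × 0.15 + 8.3 × 21) = 1597.05.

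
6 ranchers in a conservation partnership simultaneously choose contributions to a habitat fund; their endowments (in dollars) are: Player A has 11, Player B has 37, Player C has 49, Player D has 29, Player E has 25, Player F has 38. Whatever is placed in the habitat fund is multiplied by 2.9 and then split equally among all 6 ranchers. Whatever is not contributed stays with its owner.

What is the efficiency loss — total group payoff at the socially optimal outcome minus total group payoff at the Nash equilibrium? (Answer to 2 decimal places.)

359.10 dollars

The private return per contributed unit is 2.9/6 = 0.4833 < 1 for every player regardless of endowment, so the Nash equilibrium is zero contribution and the group total is Σ E_j = 11 + 37 + 49 + 29 + 25 + 38 = 189.
Each contributed unit returns 2.900 to the group, so the social optimum is full contribution by everyone: group total = 2.900 × 189 = 548.10.
Efficiency loss = (2.900 − 1) × 189 = 359.10.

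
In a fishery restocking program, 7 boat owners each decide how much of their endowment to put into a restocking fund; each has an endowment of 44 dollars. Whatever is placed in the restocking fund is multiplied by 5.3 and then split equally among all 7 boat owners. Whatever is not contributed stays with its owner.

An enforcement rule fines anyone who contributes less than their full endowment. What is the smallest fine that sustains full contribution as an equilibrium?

10.69 dollars

Given the others contribute fully, the best deviation is to contribute 0 (any partial contribution still incurs the fine and gives up units whose private return 0.7571 is below 1).
Deviating from 44 to 0 saves 44 dollars but forfeits the deviator's share of the drop in the restocking fund: 5.3/7 × 44 = 33.31.
So the deviation gain is 44 − 33.31 = 10.69, and the fine must be at least 10.69 dollars to wipe it out.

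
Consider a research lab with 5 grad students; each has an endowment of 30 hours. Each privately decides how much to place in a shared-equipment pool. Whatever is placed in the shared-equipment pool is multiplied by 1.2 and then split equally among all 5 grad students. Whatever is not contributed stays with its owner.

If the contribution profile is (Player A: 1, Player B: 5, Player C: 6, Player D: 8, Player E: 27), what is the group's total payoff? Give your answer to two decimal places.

159.40 hours

Total contributed: 1 + 5 + 6 + 8 + 27 = 47; total kept: 5 × 30 − 47 = 103.
The shared-equipment pool pays out 1.2 × 47 = 56.40 in aggregate.
Group total = 103 + 56.40 = 159.40.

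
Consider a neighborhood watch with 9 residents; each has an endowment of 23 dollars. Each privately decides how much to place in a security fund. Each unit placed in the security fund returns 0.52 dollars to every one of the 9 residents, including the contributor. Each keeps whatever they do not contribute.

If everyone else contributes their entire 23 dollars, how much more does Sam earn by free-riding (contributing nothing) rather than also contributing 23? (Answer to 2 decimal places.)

Switching from a contribution of 23 to 0 lets Sam keep an extra 23 dollars, but lowers the security fund by 23, which costs Sam their own share of that drop: 0.52 × 23 = 11.96.
Net gain = 23 − 11.96 = 11.04. The private return per contributed unit (0.52) is below 1, so free-riding is indeed the best response regardless of what the others do.

11.04 dollars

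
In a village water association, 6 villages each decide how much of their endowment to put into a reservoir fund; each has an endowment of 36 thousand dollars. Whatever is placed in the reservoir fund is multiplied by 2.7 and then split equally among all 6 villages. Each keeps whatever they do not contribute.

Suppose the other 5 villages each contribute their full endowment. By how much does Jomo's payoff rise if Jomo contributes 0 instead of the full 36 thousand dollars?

Switching from a contribution of 36 to 0 lets Jomo keep an extra 36 thousand dollars, but lowers the reservoir fund by 36, which costs Jomo their own share of that drop: 2.7/6 × 36 = 16.20.
Net gain = 36 − 16.20 = 19.80. The private return per contributed unit (0.4500) is below 1, so free-riding is indeed the best response regardless of what the others do.

19.80 thousand dollars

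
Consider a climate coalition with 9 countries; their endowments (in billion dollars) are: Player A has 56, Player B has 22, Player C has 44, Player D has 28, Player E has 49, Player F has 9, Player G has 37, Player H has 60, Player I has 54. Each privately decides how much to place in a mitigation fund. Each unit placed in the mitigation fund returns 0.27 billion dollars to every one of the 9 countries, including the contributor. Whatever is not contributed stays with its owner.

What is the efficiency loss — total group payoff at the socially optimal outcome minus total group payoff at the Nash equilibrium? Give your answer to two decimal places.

513.37 billion dollars

The private return per contributed unit is 0.27 < 1 for everyone, so the Nash equilibrium is zero contribution and the group total is Σ E_j = 56 + 22 + 44 + 28 + 49 + 9 + 37 + 60 + 54 = 359.
Each contributed unit returns 2.430 to the group, so the social optimum is full contribution by everyone: group total = 2.430 × 359 = 872.37.
Efficiency loss = (2.430 − 1) × 359 = 513.37.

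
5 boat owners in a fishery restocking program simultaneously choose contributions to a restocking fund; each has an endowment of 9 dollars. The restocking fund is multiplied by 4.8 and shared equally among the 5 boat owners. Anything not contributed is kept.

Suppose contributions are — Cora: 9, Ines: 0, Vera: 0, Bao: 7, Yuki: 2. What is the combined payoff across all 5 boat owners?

Total contributed: 9 + 0 + 0 + 7 + 2 = 18; total kept: 5 × 9 − 18 = 27.
The restocking fund pays out 4.8 × 18 = 86.40 in aggregate.
Group total = 27 + 86.40 = 113.40.

113.40 dollars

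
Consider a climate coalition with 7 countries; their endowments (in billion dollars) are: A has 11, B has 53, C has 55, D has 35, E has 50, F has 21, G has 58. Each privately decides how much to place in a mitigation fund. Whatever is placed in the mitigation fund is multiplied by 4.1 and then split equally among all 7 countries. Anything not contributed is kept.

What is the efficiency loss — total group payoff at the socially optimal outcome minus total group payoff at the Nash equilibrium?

The private return per contributed unit is 4.1/7 = 0.5857 < 1 for every player regardless of endowment, so the Nash equilibrium is zero contribution and the group total is Σ E_j = 11 + 53 + 55 + 35 + 50 + 21 + 58 = 283.
Each contributed unit returns 4.100 to the group, so the social optimum is full contribution by everyone: group total = 4.100 × 283 = 1160.30.
Efficiency loss = (4.100 − 1) × 283 = 877.30.

877.30 billion dollars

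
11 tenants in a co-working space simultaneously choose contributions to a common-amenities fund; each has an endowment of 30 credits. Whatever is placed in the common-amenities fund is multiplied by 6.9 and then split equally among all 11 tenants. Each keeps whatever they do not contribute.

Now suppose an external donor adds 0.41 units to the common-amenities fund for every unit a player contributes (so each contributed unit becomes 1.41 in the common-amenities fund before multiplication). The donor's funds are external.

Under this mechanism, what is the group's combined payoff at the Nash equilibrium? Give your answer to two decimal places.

The effective private return is 6.9 × 1.41 / 11 = 0.8845, which is still under 1, so the mechanism doesn't change anyone's dominant strategy: zero contribution.
Everyone keeps their endowment and the group total is 11 × 30 = 330.

330.00 credits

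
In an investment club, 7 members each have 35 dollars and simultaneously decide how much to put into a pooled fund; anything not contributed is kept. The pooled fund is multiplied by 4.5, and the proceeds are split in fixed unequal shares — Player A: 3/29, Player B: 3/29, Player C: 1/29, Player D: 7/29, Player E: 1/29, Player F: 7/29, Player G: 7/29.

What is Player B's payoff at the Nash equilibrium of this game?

For player j, contributing a unit is worthwhile iff 4.5 × (j's share) ≥ 1, i.e. iff j's share is at least 0.2222.
The shares above 0.2222 belong to Player D, Player F and Player G, contributing 35 each; the remaining 4 contribute 0. Total contributed: 105.
Player B keeps 35 and receives 4.5 × 105 × 3/29 = 48.88 from the pooled fund, for a payoff of 83.88.

83.88 dollars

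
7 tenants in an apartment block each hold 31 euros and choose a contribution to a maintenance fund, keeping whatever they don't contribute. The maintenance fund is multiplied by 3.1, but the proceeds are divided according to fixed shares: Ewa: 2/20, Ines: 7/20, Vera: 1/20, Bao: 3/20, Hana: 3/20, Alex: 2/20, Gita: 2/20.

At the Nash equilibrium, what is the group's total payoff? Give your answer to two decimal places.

282.10 euros

A player with share s gets back 3.1·s per unit contributed, so full contribution is dominant for anyone with s > 1/3.1 = 0.3226 and zero contribution is dominant for anyone below.
Ines alone (share 7/20) is above the threshold, contributing 31; the remaining 6 contribute 0. Total contributed: 31.
The maintenance fund pays out 3.1 × 31 = 96.10 in total (split across the unequal shares, but the aggregate is all that matters for the group sum).
The 6 free-riders keep 31 each, adding 186. Group total = 186 + 96.10 = 282.10.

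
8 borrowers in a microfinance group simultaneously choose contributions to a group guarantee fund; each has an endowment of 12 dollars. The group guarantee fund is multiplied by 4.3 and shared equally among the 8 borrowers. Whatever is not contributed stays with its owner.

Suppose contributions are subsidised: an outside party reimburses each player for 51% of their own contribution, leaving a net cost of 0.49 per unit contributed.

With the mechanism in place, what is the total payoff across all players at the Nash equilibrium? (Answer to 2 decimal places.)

Under the mechanism each unit contributed yields (4.3/8) / 0.49 = 1.0969 back to its contributor per unit of net cost, which exceeds 1, making full contribution the dominant choice for everyone.
At the Nash equilibrium everyone contributes 12. Group total payoff = 8 × (12 × 0.51 + 4.3 × 12) = 461.76.

461.76 dollars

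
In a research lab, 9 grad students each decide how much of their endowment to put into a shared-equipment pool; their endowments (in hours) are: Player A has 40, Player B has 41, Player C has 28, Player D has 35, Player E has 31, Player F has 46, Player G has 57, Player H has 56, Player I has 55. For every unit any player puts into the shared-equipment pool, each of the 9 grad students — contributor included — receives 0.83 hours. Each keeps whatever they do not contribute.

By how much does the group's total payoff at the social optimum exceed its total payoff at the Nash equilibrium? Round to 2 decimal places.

The private return per contributed unit is 0.83 < 1 for everyone, so the Nash equilibrium is zero contribution and the group total is Σ E_j = 40 + 41 + 28 + 35 + 31 + 46 + 57 + 56 + 55 = 389.
Each contributed unit returns 7.470 to the group, so the social optimum is full contribution by everyone: group total = 7.470 × 389 = 2905.83.
Efficiency loss = (7.470 − 1) × 389 = 2516.83.

2516.83 hours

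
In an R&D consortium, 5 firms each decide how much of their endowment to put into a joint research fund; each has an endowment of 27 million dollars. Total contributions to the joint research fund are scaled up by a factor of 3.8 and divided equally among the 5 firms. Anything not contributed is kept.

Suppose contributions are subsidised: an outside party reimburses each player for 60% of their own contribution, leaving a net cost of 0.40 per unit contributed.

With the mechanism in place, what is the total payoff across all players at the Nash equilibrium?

With the mechanism, a contributed unit returns (3.8/5) / 0.40 = 1.9000 per unit of net cost to the contributor — now above 1 — so contributing fully is weakly dominant for every player.
So the Nash equilibrium is full contribution by all 5; the group earns 5 × (27 × 0.60 + 3.8 × 27) = 594.00.

594.00 million dollars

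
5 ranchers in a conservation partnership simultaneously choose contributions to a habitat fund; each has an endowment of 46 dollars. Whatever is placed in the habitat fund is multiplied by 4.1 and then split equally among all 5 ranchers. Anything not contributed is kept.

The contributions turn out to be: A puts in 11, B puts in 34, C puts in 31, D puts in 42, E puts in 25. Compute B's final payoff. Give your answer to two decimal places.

129.26 dollars

Total contributed: 11 + 34 + 31 + 42 + 25 = 143.
Each receives 4.1 × 143 / 5 = 117.26 from the habitat fund.
B keeps 46 − 34 = 12, so B's payoff is 12 + 117.26 = 129.26.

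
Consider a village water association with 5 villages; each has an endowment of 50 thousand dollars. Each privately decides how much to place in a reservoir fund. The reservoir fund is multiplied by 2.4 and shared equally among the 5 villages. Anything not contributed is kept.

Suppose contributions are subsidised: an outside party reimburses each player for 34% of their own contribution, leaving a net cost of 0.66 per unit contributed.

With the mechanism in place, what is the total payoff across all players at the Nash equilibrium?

With the mechanism, a contributed unit returns (2.4/5) / 0.66 = 0.7273 per unit of net cost — still below 1 — so contributing 0 remains dominant for every player.
Everyone keeps their endowment and the group total is 5 × 50 = 250.

250.00 thousand dollars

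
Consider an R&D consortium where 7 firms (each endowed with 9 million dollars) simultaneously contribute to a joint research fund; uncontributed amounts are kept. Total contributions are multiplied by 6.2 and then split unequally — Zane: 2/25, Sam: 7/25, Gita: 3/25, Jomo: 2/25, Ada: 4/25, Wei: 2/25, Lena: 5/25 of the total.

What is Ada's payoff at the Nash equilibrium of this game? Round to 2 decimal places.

26.86 million dollars

Each unit j contributes comes back to j as 6.2 × (j's share), so j prefers to contribute only if that share exceeds 1/6.2 = 0.1613; otherwise keeping the unit dominates.
Sam and Lena are above the threshold, contributing 9 each; the remaining 5 contribute 0. Total contributed: 18.
Ada keeps 9 and receives 6.2 × 18 × 4/25 = 17.86 from the joint research fund, for a payoff of 26.86.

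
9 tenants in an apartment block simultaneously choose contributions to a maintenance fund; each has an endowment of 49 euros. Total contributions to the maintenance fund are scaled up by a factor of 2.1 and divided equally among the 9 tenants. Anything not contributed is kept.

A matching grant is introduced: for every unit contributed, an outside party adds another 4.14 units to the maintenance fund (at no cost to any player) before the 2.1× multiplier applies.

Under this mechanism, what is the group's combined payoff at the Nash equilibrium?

Under the mechanism each unit contributed yields 2.1 × 5.14 / 9 = 1.1993 back to its contributor per unit of net cost, which exceeds 1, making full contribution the dominant choice for everyone.
So the Nash equilibrium is full contribution by all 9; the group earns 2.1 × 5.14 × 441 = 4760.15.

4760.15 euros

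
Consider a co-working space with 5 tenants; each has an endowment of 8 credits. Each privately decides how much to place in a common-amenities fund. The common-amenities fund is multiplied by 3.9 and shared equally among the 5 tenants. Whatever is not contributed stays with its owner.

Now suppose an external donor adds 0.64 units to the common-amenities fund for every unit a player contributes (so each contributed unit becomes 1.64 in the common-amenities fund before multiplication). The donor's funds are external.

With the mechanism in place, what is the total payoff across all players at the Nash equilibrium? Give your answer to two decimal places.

255.84 credits

Under the mechanism each unit contributed yields 3.9 × 1.64 / 5 = 1.2792 back to its contributor per unit of net cost, which exceeds 1, making full contribution the dominant choice for everyone.
So the Nash equilibrium is full contribution by all 5; the group earns 3.9 × 1.64 × 40 = 255.84.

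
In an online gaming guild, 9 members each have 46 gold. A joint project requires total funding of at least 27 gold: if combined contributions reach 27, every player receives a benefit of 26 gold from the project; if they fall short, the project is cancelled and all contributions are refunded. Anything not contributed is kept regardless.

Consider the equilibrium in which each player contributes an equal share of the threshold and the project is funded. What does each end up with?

69 gold

Equal share of the threshold: 27/9 = 3.
At this profile no one gains by cutting their contribution: any cut drops the total below 27, the project is cancelled, contributions are refunded, and the deviator ends with 46, which is less than 46 − 3 + 26 = 69. Contributing more than 3 just wastes the excess. So contributing exactly 3 is a best response.
Each player's payoff: 46 − 3 + 26 = 69.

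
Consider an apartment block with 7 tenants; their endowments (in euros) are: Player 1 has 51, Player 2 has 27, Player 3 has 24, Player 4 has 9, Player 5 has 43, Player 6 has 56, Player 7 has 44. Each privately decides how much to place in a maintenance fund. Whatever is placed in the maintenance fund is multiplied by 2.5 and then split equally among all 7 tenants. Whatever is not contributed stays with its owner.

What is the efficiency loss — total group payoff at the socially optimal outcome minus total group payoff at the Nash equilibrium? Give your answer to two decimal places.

The private return per contributed unit is 2.5/7 = 0.3571 < 1 for every player regardless of endowment, so the Nash equilibrium is zero contribution and the group total is Σ E_j = 51 + 27 + 24 + 9 + 43 + 56 + 44 = 254.
Each contributed unit returns 2.500 to the group, so the social optimum is full contribution by everyone: group total = 2.500 × 254 = 635.00.
Efficiency loss = (2.500 − 1) × 254 = 381.00.

381.00 euros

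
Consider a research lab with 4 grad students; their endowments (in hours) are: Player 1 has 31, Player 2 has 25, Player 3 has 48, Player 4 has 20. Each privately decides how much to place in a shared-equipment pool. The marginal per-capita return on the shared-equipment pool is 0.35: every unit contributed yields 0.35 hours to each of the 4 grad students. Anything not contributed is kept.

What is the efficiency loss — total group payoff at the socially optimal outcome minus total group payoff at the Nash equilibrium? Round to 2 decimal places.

49.60 hours

The private return per contributed unit is 0.35 < 1 for everyone, so the Nash equilibrium is zero contribution and the group total is Σ E_j = 31 + 25 + 48 + 20 = 124.
Each contributed unit returns 1.400 to the group, so the social optimum is full contribution by everyone: group total = 1.400 × 124 = 173.60.
Efficiency loss = (1.400 − 1) × 124 = 49.60.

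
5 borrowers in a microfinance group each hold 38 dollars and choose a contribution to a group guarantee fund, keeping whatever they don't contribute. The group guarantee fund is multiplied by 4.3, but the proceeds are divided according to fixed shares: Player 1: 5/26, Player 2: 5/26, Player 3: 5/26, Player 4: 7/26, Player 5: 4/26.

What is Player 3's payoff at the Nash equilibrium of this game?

Each unit j contributes comes back to j as 4.3 × (j's share), so j prefers to contribute only if that share exceeds 1/4.3 = 0.2326; otherwise keeping the unit dominates.
The only share above 0.2326 is Player 4's 7/26, contributing 38; the remaining 4 contribute 0. Total contributed: 38.
Player 3 keeps 38 and receives 4.3 × 38 × 5/26 = 31.42 from the group guarantee fund, for a payoff of 69.42.

69.42 dollars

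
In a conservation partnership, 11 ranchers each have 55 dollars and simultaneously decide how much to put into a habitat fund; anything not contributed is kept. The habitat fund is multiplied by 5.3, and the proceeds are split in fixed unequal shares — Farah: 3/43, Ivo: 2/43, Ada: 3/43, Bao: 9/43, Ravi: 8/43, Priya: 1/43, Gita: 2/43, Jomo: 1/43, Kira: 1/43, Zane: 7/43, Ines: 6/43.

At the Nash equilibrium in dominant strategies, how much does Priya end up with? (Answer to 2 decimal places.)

Player j's private return per contributed unit is 5.3 × (j's share). Contributing is weakly dominant for j when that share is at least 1/5.3 = 0.1887, and contributing 0 is dominant otherwise.
Bao alone (share 9/43) is above the threshold, contributing 55; the remaining 10 contribute 0. Total contributed: 55.
Priya keeps 55 and receives 5.3 × 55 × 1/43 = 6.78 from the habitat fund, for a payoff of 61.78.

61.78 dollars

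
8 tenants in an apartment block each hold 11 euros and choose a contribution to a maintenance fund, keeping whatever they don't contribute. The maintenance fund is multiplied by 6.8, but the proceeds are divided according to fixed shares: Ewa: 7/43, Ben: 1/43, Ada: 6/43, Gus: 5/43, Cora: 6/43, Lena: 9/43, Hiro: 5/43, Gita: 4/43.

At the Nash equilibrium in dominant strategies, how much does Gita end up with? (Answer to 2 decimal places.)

24.92 euros

Each unit j contributes comes back to j as 6.8 × (j's share), so j prefers to contribute only if that share exceeds 1/6.8 = 0.1471; otherwise keeping the unit dominates.
The shares above 0.1471 belong to Ewa and Lena, contributing 11 each; the remaining 6 contribute 0. Total contributed: 22.
Gita keeps 11 and receives 6.8 × 22 × 4/43 = 13.92 from the maintenance fund, for a payoff of 24.92.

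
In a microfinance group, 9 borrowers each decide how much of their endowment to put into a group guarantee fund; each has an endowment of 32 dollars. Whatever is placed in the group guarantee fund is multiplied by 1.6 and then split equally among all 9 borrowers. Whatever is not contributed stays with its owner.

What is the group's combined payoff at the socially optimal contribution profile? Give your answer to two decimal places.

Each contributed unit returns 1.600 to the group as a whole (0.1778 to each of 9 players), which exceeds 1, so the social optimum is full contribution: group total = 1.600 × 288 = 460.80.

460.80 dollars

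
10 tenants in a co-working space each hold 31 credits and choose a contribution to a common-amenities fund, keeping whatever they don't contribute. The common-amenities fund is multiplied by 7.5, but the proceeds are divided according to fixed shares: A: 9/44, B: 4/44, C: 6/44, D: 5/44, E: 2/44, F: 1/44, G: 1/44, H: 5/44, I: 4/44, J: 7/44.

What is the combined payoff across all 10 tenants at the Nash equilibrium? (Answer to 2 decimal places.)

914.50 credits

Each unit j contributes comes back to j as 7.5 × (j's share), so j prefers to contribute only if that share exceeds 1/7.5 = 0.1333; otherwise keeping the unit dominates.
A, C and J clear that bar, contributing 31 each; the remaining 7 contribute 0. Total contributed: 93.
The common-amenities fund pays out 7.5 × 93 = 697.50 in total (split across the unequal shares, but the aggregate is all that matters for the group sum).
The 7 free-riders keep 31 each, adding 217. Group total = 217 + 697.50 = 914.50.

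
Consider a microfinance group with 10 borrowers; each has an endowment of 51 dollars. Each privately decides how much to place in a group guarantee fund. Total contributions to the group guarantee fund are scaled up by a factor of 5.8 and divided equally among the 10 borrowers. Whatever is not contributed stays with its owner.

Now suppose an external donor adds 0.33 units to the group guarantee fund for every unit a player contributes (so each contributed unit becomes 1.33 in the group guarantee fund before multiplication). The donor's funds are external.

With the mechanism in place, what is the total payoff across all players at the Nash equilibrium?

510.00 dollars

Even with the mechanism, each unit contributed returns only 5.8 × 1.33 / 10 = 0.7714 per unit of net cost, so contributing nothing is still dominant.
At the Nash equilibrium no one contributes; group total payoff = 10 × 51 = 510.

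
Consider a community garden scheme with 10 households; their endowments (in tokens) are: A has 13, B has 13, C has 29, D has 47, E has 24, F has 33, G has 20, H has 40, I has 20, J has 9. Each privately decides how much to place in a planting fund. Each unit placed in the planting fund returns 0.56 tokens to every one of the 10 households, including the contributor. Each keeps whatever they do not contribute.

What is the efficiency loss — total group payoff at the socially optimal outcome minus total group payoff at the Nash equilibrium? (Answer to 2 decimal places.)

1140.80 tokens

The private return per contributed unit is 0.56 < 1 for everyone, so the Nash equilibrium is zero contribution and the group total is Σ E_j = 13 + 13 + 29 + 47 + 24 + 33 + 20 + 40 + 20 + 9 = 248.
Each contributed unit returns 5.600 to the group, so the social optimum is full contribution by everyone: group total = 5.600 × 248 = 1388.80.
Efficiency loss = (5.600 − 1) × 248 = 1140.80.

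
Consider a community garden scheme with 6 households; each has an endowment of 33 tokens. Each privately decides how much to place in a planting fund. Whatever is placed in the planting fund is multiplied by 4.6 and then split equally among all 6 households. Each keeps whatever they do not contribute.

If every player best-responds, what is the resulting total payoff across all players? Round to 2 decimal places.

198.00 tokens

Each contributed unit returns 4.6/6 = 0.7667 to its contributor — below 1 — so contributing 0 is dominant for every player. At the Nash equilibrium everyone keeps their 33, and the group total is 6 × 33 = 198.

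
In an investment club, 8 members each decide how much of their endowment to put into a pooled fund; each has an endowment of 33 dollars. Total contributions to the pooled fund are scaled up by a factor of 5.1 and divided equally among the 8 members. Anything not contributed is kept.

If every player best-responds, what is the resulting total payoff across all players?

Each contributed unit returns 5.1/8 = 0.6375 to its contributor — below 1 — so contributing 0 is dominant for every player. At the Nash equilibrium everyone keeps their 33, and the group total is 8 × 33 = 264.

264.00 dollars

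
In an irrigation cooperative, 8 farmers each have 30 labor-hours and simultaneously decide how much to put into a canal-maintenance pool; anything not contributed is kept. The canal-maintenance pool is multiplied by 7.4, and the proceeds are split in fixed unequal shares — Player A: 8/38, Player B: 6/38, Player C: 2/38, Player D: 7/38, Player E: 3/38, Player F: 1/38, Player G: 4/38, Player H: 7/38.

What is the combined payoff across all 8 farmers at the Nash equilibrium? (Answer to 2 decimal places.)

A player with share s gets back 7.4·s per unit contributed, so full contribution is dominant for anyone with s > 1/7.4 = 0.1351 and zero contribution is dominant for anyone below.
The shares above 0.1351 belong to Player A, Player B, Player D and Player H, contributing 30 each; the remaining 4 contribute 0. Total contributed: 120.
The canal-maintenance pool pays out 7.4 × 120 = 888.00 in total (split across the unequal shares, but the aggregate is all that matters for the group sum).
The 4 free-riders keep 30 each, adding 120. Group total = 120 + 888.00 = 1008.00.

1008.00 labor-hours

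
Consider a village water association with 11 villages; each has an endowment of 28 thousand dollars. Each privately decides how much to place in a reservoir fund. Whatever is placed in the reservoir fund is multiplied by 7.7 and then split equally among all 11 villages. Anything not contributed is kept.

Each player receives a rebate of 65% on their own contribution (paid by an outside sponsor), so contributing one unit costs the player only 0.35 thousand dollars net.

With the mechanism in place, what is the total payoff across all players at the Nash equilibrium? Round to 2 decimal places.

2571.80 thousand dollars

With the mechanism, a contributed unit returns (7.7/11) / 0.35 = 2.0000 per unit of net cost to the contributor — now above 1 — so contributing fully is weakly dominant for every player.
So the Nash equilibrium is full contribution by all 11; the group earns 11 × (28 × 0.65 + 7.7 × 28) = 2571.80.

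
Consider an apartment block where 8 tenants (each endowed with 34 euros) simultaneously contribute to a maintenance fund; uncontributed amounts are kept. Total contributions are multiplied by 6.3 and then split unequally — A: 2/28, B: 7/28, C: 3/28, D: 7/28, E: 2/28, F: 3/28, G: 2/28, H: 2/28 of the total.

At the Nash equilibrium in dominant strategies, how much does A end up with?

Each unit j contributes comes back to j as 6.3 × (j's share), so j prefers to contribute only if that share exceeds 1/6.3 = 0.1587; otherwise keeping the unit dominates.
B and D are above the threshold, contributing 34 each; the remaining 6 contribute 0. Total contributed: 68.
A keeps 34 and receives 6.3 × 68 × 2/28 = 30.60 from the maintenance fund, for a payoff of 64.60.

64.60 euros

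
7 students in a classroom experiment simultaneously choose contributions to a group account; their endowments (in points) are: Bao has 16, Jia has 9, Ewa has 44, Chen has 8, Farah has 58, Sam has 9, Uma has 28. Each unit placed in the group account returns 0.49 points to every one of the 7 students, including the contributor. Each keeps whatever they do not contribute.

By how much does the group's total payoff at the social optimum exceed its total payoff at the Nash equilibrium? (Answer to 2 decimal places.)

417.96 points

The private return per contributed unit is 0.49 < 1 for everyone, so the Nash equilibrium is zero contribution and the group total is Σ E_j = 16 + 9 + 44 + 8 + 58 + 9 + 28 = 172.
Each contributed unit returns 3.430 to the group, so the social optimum is full contribution by everyone: group total = 3.430 × 172 = 589.96.
Efficiency loss = (3.430 − 1) × 172 = 417.96.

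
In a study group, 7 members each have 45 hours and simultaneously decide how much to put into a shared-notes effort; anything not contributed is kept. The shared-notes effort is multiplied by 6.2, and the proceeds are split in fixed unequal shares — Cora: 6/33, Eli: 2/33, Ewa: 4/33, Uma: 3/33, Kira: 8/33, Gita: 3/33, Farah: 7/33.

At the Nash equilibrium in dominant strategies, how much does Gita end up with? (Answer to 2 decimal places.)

Each unit j contributes comes back to j as 6.2 × (j's share), so j prefers to contribute only if that share exceeds 1/6.2 = 0.1613; otherwise keeping the unit dominates.
The shares above 0.1613 belong to Cora, Kira and Farah, contributing 45 each; the remaining 4 contribute 0. Total contributed: 135.
Gita keeps 45 and receives 6.2 × 135 × 3/33 = 76.09 from the shared-notes effort, for a payoff of 121.09.

121.09 hours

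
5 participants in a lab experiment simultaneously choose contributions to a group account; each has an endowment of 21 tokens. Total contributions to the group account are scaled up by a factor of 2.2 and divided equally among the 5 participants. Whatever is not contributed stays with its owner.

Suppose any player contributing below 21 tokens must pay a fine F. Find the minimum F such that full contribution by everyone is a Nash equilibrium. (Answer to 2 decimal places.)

11.76 tokens

Given the others contribute fully, the best deviation is to contribute 0 (any partial contribution still incurs the fine and gives up units whose private return 0.4400 is below 1).
Deviating from 21 to 0 saves 21 tokens but forfeits the deviator's share of the drop in the group account: 2.2/5 × 21 = 9.24.
So the deviation gain is 21 − 9.24 = 11.76, and the fine must be at least 11.76 tokens to wipe it out.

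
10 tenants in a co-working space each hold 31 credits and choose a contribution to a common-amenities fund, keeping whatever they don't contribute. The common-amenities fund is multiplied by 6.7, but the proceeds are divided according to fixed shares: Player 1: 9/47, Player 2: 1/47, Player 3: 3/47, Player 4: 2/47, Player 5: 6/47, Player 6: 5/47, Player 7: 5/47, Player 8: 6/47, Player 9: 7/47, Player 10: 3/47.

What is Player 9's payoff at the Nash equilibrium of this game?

A player with share s gets back 6.7·s per unit contributed, so full contribution is dominant for anyone with s > 1/6.7 = 0.1493 and zero contribution is dominant for anyone below.
The only share above 0.1493 is Player 1's 9/47, contributing 31; the remaining 9 contribute 0. Total contributed: 31.
Player 9 keeps 31 and receives 6.7 × 31 × 7/47 = 30.93 from the common-amenities fund, for a payoff of 61.93.

61.93 credits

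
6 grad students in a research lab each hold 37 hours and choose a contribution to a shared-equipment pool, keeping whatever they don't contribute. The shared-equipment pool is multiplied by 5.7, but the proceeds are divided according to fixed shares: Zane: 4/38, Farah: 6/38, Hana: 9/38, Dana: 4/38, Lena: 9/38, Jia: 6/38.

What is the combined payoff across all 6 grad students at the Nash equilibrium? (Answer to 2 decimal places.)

569.80 hours

Player j's private return per contributed unit is 5.7 × (j's share). Contributing is weakly dominant for j when that share is at least 1/5.7 = 0.1754, and contributing 0 is dominant otherwise.
Hana and Lena are above the threshold, contributing 37 each; the remaining 4 contribute 0. Total contributed: 74.
The shared-equipment pool pays out 5.7 × 74 = 421.80 in total (split across the unequal shares, but the aggregate is all that matters for the group sum).
The 4 free-riders keep 37 each, adding 148. Group total = 148 + 421.80 = 569.80.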